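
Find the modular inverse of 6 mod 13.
6^(-1) ≡ 11 (mod 13). Verification: 6 × 11 = 66 ≡ 1 (mod 13)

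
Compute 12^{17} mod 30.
12

Using successive squaring:
Binary expansion of 17: 10001
Powers of 12 mod 30 (each is the square of the previous):
  12^1 ≡ 12 (mod 30)
  12^2 ≡ 12² = 144 ≡ 24 (mod 30)
  12^4 ≡ 24² = 576 ≡ 6 (mod 30)
  12^8 ≡ 6² = 36 ≡ 6 (mod 30)
  12^16 ≡ 6² = 36 ≡ 6 (mod 30)
17 = 16 + 1, so 12^17 = 12^16 × 12^1 ≡ 6 × 12 (mod 30)
Multiplying step by step:
  6 × 12 = 72 ≡ 12 (mod 30)
Result: 12^17 ≡ 12 (mod 30)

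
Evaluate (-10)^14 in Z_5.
Using repeated squaring. (-10) ≡ 0 (mod 5). 14 = 8 + 4 + 2 (binary 1110). Repeated squaring mod 5: 0^1 ≡ 0; 0^2 ≡ 0² = 0 ≡ 0; 0^4 ≡ 0² = 0 ≡ 0; 0^8 ≡ 0² = 0 ≡ 0. Multiply: (-10)^14 ≡ 0^8 × 0^4 × 0^2 ≡ 0 × 0 × 0 (mod 5): 0 × 0 = 0 ≡ 0; 0 × 0 = 0 ≡ 0. So (-10)^14 ≡ 0 (mod 5).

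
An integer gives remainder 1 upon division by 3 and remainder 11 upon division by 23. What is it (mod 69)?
M = 3 × 23 = 69. M₁ = 23, y₁ ≡ 2 (mod 3). M₂ = 3, y₂ ≡ 8 (mod 23). t = 1×23×2 + 11×3×8 ≡ 34 (mod 69). The smallest positive such number is 34.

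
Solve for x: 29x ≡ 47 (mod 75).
43

Since gcd(29, 75) = 1 divides 47, a solution exists.
Multiply both sides by the inverse of 29 mod 75:
  29^(-1) mod 75 = 44
  x ≡ 44 × 47 ≡ 2068 ≡ 43 (mod 75)
Verification: 29 × 43 = 1247 = 16 × 75 + 47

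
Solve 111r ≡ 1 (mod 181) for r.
111^(-1) ≡ 106 (mod 181). Verification: 111 × 106 = 11766 ≡ 1 (mod 181)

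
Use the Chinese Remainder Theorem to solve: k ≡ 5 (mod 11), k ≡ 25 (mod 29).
170

Using the Chinese Remainder Theorem:
M = product of moduli = 319
For equation 1: M_1 = 29, 29 ≡ 7 (mod 11), inverse of 29 mod 11 is 8 (check: 7 × 8 = 56 ≡ 1 (mod 11))
For equation 2: M_2 = 11, 11 ≡ 11 (mod 29), inverse of 11 mod 29 is 8 (check: 11 × 8 = 88 ≡ 1 (mod 29))
Combine: k ≡ Σ r_i×M_i×(M_i⁻¹ mod m_i) = 5×29×8 + 25×11×8 = 1160 + 2200 = 3360
3360 mod 319 = 170
k ≡ 170 (mod 319)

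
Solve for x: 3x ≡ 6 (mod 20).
2

Since gcd(3, 20) = 1 divides 6, a solution exists.
Multiply both sides by the inverse of 3 mod 20:
  3^(-1) mod 20 = 7
  x ≡ 7 × 6 ≡ 42 ≡ 2 (mod 20)
Verification: 3 × 2 = 6 = 0 × 20 + 6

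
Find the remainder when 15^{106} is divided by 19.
By Fermat: 15^{18} ≡ 1 (mod 19). 106 = 5×18 + 16. So 15^{106} ≡ 15^{16} ≡ 6 (mod 19)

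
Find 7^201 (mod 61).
Using Fermat: 7^{60} ≡ 1 (mod 61). 201 ≡ 21 (mod 60). So 7^{201} ≡ 7^{21} ≡ 24 (mod 61)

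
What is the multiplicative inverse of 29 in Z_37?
29^(-1) ≡ 23 (mod 37). Verification: 29 × 23 = 667 ≡ 1 (mod 37)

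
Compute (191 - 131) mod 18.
6

(191 - 131) = 60
60 mod 18 = 6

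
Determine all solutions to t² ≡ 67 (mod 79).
The square roots of 67 mod 79 are 64 and 15. Verify: 64² = 4096 ≡ 67 (mod 79)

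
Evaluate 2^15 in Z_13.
Using Fermat: 2^{12} ≡ 1 (mod 13). 15 ≡ 3 (mod 12). So 2^{15} ≡ 2^{3} ≡ 8 (mod 13)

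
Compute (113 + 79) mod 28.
24

(113 + 79) = 192
192 mod 28 = 24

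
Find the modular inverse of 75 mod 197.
75^(-1) ≡ 176 (mod 197). Verification: 75 × 176 = 13200 ≡ 1 (mod 197)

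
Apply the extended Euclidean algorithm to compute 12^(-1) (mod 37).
Extended GCD: 12(-3) + 37(1) = 1. So 12^(-1) ≡ 34 ≡ 34 (mod 37). Verify: 12 × 34 = 408 ≡ 1 (mod 37)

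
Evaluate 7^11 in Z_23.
Using repeated squaring. 11 = 8 + 2 + 1 (binary 1011). Repeated squaring mod 23: 7^1 ≡ 7; 7^2 ≡ 7² = 49 ≡ 3; 7^4 ≡ 3² = 9 ≡ 9; 7^8 ≡ 9² = 81 ≡ 12. Multiply: 7^11 = 7^8 × 7^2 × 7^1 ≡ 12 × 3 × 7 (mod 23): 12 × 3 = 36 ≡ 13; 13 × 7 = 91 ≡ 22. So 7^11 ≡ 22 (mod 23).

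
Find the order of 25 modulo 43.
Powers of 25 mod 43: 25^1≡25, 25^2≡23, 25^3≡16, 25^4≡13, 25^5≡24, 25^6≡41, 25^7≡36, 25^8≡40, 25^9≡11, 25^10≡17, 25^11≡38, 25^12≡4, 25^13≡14, 25^14≡6, 25^15≡21, 25^16≡9, 25^17≡10, 25^18≡35, 25^19≡15, 25^20≡31, 25^21≡1. Order = 21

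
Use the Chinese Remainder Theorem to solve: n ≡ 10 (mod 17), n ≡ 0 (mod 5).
10

Using the Chinese Remainder Theorem:
M = product of moduli = 85
For equation 1: M_1 = 5, 5 ≡ 5 (mod 17), inverse of 5 mod 17 is 7 (check: 5 × 7 = 35 ≡ 1 (mod 17))
For equation 2: M_2 = 17, 17 ≡ 2 (mod 5), inverse of 17 mod 5 is 3 (check: 2 × 3 = 6 ≡ 1 (mod 5))
Combine: n ≡ Σ r_i×M_i×(M_i⁻¹ mod m_i) = 10×5×7 + 0×17×3 = 350 + 0 = 350
350 mod 85 = 10
n ≡ 10 (mod 85)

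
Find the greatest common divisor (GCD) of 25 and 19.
1

Using the Euclidean algorithm:
25 = 1 × 19 + 6
19 = 3 × 6 + 1
6 = 6 × 1 + 0

GCD(25, 19) = 1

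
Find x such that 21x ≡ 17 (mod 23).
3

Since gcd(21, 23) = 1 divides 17, a solution exists.
Multiply both sides by the inverse of 21 mod 23:
  21^(-1) mod 23 = 11
  x ≡ 11 × 17 ≡ 187 ≡ 3 (mod 23)
Verification: 21 × 3 = 63 = 2 × 23 + 17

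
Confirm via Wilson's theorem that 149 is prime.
(148)! mod 149 = 148. Since this equals -1 (mod 149), Wilson confirms 149 is prime.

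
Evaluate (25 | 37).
(25/37) = 25^{18} mod 37 = 1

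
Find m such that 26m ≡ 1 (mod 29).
26^(-1) ≡ 19 (mod 29). Verification: 26 × 19 = 494 ≡ 1 (mod 29)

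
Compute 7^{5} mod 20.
7

Using successive squaring:
Binary expansion of 5: 101
Powers of 7 mod 20 (each is the square of the previous):
  7^1 ≡ 7 (mod 20)
  7^2 ≡ 7² = 49 ≡ 9 (mod 20)
  7^4 ≡ 9² = 81 ≡ 1 (mod 20)
5 = 4 + 1, so 7^5 = 7^4 × 7^1 ≡ 1 × 7 (mod 20)
Multiplying step by step:
  1 × 7 = 7 ≡ 7 (mod 20)
Result: 7^5 ≡ 7 (mod 20)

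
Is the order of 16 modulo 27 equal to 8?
No, the actual order is 9, not 8.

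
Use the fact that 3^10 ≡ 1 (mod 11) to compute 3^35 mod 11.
By Fermat: 3^{10} ≡ 1 (mod 11). 35 = 3×10 + 5. So 3^{35} ≡ 3^{5} ≡ 1 (mod 11)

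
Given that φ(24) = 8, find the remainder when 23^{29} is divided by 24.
By Euler: 23^{8} ≡ 1 (mod 24) since gcd(23, 24) = 1. 29 = 3×8 + 5. So 23^{29} ≡ 23^{5} ≡ 23 (mod 24)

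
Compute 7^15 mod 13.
Using Fermat: 7^{12} ≡ 1 (mod 13). 15 ≡ 3 (mod 12). So 7^{15} ≡ 7^{3} ≡ 5 (mod 13)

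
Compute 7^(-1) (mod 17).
5

Using Extended Euclidean Algorithm:
gcd(7, 17) = 1
Bezout coefficients: 7 × 5 + 17 × -2 = 1
So 7 × 5 ≡ 1 (mod 17)
The inverse is 5 mod 17 = 5
Verification: 7 × 5 = 35 = 2 × 17 + 1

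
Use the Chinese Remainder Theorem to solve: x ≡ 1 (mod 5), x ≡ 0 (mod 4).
M = 5 × 4 = 20. M₁ = 4, y₁ ≡ 4 (mod 5). M₂ = 5, y₂ ≡ 1 (mod 4). x = 1×4×4 + 0×5×1 ≡ 16 (mod 20)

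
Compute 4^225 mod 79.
Using Fermat: 4^{78} ≡ 1 (mod 79). 225 ≡ 69 (mod 78). So 4^{225} ≡ 4^{69} ≡ 18 (mod 79)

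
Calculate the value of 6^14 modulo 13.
Using Fermat: 6^{12} ≡ 1 (mod 13). 14 ≡ 2 (mod 12). So 6^{14} ≡ 6^{2} ≡ 10 (mod 13)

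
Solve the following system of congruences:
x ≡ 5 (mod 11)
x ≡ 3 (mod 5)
38

Using the Chinese Remainder Theorem:
M = product of moduli = 55
For equation 1: M_1 = 5, 5 ≡ 5 (mod 11), inverse of 5 mod 11 is 9 (check: 5 × 9 = 45 ≡ 1 (mod 11))
For equation 2: M_2 = 11, 11 ≡ 1 (mod 5), inverse of 11 mod 5 is 1 (check: 1 × 1 = 1 ≡ 1 (mod 5))
Combine: x ≡ Σ r_i×M_i×(M_i⁻¹ mod m_i) = 5×5×9 + 3×11×1 = 225 + 33 = 258
258 mod 55 = 38
x ≡ 38 (mod 55)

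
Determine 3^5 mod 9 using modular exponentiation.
5 = 4 + 1 (binary 101). Repeated squaring mod 9: 3^1 ≡ 3; 3^2 ≡ 3² = 9 ≡ 0; 3^4 ≡ 0² = 0 ≡ 0. Multiply: 3^5 = 3^4 × 3^1 ≡ 0 × 3 (mod 9): 0 × 3 = 0 ≡ 0. So 3^5 ≡ 0 (mod 9).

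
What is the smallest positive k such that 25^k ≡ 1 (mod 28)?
Powers of 25 mod 28: 25^1≡25, 25^2≡9, 25^3≡1. Order = 3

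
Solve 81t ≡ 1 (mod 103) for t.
14

Using Extended Euclidean Algorithm:
gcd(81, 103) = 1
Bezout coefficients: 81 × 14 + 103 × -11 = 1
So 81 × 14 ≡ 1 (mod 103)
The inverse is 14 mod 103 = 14
Verification: 81 × 14 = 1134 = 11 × 103 + 1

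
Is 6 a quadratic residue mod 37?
By Euler's criterion: 6^{18} ≡ 36 (mod 37). Since this equals -1 (≡ 36), 6 is not a QR.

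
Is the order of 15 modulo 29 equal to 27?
No, the actual order is 28, not 27.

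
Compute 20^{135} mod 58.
52

Using successive squaring:
Binary expansion of 135: 10000111
Powers of 20 mod 58 (each is the square of the previous):
  20^1 ≡ 20 (mod 58)
  20^2 ≡ 20² = 400 ≡ 52 (mod 58)
  20^4 ≡ 52² = 2704 ≡ 36 (mod 58)
  20^8 ≡ 36² = 1296 ≡ 20 (mod 58)
  20^16 ≡ 20² = 400 ≡ 52 (mod 58)
  20^32 ≡ 52² = 2704 ≡ 36 (mod 58)
  20^64 ≡ 36² = 1296 ≡ 20 (mod 58)
  20^128 ≡ 20² = 400 ≡ 52 (mod 58)
135 = 128 + 4 + 2 + 1, so 20^135 = 20^128 × 20^4 × 20^2 × 20^1 ≡ 52 × 36 × 52 × 20 (mod 58)
Multiplying step by step:
  52 × 36 = 1872 ≡ 16 (mod 58)
  16 × 52 = 832 ≡ 20 (mod 58)
  20 × 20 = 400 ≡ 52 (mod 58)
Result: 20^135 ≡ 52 (mod 58)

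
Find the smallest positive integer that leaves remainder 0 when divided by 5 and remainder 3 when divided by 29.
M = 5 × 29 = 145. M₁ = 29, y₁ ≡ 4 (mod 5). M₂ = 5, y₂ ≡ 6 (mod 29). n = 0×29×4 + 3×5×6 ≡ 90 (mod 145). The smallest positive such number is 90.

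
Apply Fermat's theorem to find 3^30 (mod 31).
By Fermat's Little Theorem, 3^{30} ≡ 1 (mod 31) since 31 is prime and gcd(3, 31) = 1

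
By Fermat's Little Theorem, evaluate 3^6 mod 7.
By Fermat's Little Theorem, 3^{6} ≡ 1 (mod 7) since 7 is prime and gcd(3, 7) = 1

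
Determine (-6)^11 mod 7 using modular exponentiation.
Using Fermat: (-6)^{6} ≡ 1 (mod 7). 11 ≡ 5 (mod 6). So (-6)^{11} ≡ (-6)^{5} ≡ 1 (mod 7)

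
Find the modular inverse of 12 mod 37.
12^(-1) ≡ 34 (mod 37). Verification: 12 × 34 = 408 ≡ 1 (mod 37)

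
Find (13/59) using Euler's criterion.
(13/59) = 13^{29} mod 59 = -1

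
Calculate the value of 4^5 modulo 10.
5 = 4 + 1 (binary 101). Repeated squaring mod 10: 4^1 ≡ 4; 4^2 ≡ 4² = 16 ≡ 6; 4^4 ≡ 6² = 36 ≡ 6. Multiply: 4^5 = 4^4 × 4^1 ≡ 6 × 4 (mod 10): 6 × 4 = 24 ≡ 4. So 4^5 ≡ 4 (mod 10).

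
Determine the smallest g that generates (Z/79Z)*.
3

A primitive root g modulo p has order p-1 = 78
Prime divisors of 78: [2, 3, 13]
g is a primitive root iff g^(78/q) ≢ 1 (mod 79) for each prime divisor q
Testing small values:
  g = 2: 2^39 ≡ 1, 2^26 ≡ 23, 2^6 ≡ 64 (mod 79) → 2^39 ≡ 1, not primitive root
  g = 3: 3^39 ≡ 78, 3^26 ≡ 23, 3^6 ≡ 18 (mod 79) → none is 1, primitive root!
The smallest primitive root is 3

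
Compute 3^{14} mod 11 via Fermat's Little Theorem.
4

By Fermat's Little Theorem, a^(p-1) ≡ 1 (mod p) for prime p and gcd(a, p) = 1
Here p = 11, so 3^10 ≡ 1 (mod 11)
We can reduce the exponent: 14 mod 10 = 4
So 3^14 ≡ 3^4 (mod 11)
Computing: 3^4 mod 11 = 4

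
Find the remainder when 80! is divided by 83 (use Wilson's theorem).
(82)! = (80)! × (81) × (82) ≡ -1 (mod 83). So (80)! ≡ -1 × [(82)(81)]^(-1) ≡ 41 (mod 83)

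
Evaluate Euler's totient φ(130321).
123462

Prime factorization: 130321 = 19^4
Using the formula φ(n) = n × Π(1 - 1/p) for each prime factor p:
φ(130321) = 130321 × (1 - 1/19)
φ(130321) = 123462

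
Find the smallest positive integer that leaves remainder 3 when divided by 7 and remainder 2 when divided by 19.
M = 7 × 19 = 133. M₁ = 19, y₁ ≡ 3 (mod 7). M₂ = 7, y₂ ≡ 11 (mod 19). y = 3×19×3 + 2×7×11 ≡ 59 (mod 133). The smallest positive such number is 59.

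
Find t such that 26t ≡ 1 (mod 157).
26^(-1) ≡ 151 (mod 157). Verification: 26 × 151 = 3926 ≡ 1 (mod 157)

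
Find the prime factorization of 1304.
2^3 × 163

Divide by primes starting from smallest:
1304 ÷ 2 = 652
652 ÷ 2 = 326
326 ÷ 2 = 163
163 ÷ 163 = 1

1304 = 2^3 × 163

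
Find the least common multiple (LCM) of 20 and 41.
820

First find GCD(20, 41) using the Euclidean algorithm:
20 = 0 × 41 + 20
41 = 2 × 20 + 1
20 = 20 × 1 + 0
GCD(20, 41) = 1

LCM formula: LCM(a, b) = (a × b) / GCD(a, b)
LCM(20, 41) = (20 × 41) / 1
LCM(20, 41) = 820 / 1
LCM(20, 41) = 820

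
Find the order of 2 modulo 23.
Powers of 2 mod 23: 2^1≡2, 2^2≡4, 2^3≡8, 2^4≡16, 2^5≡9, 2^6≡18, 2^7≡13, 2^8≡3, 2^9≡6, 2^10≡12, 2^11≡1. Order = 11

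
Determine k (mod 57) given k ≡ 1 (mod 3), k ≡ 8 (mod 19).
46

Using the Chinese Remainder Theorem:
M = product of moduli = 57
For equation 1: M_1 = 19, 19 ≡ 1 (mod 3), inverse of 19 mod 3 is 1 (check: 1 × 1 = 1 ≡ 1 (mod 3))
For equation 2: M_2 = 3, 3 ≡ 3 (mod 19), inverse of 3 mod 19 is 13 (check: 3 × 13 = 39 ≡ 1 (mod 19))
Combine: k ≡ Σ r_i×M_i×(M_i⁻¹ mod m_i) = 1×19×1 + 8×3×13 = 19 + 312 = 331
331 mod 57 = 46
k ≡ 46 (mod 57)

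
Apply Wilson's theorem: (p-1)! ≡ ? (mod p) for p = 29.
By Wilson's theorem, (28)! ≡ -1 ≡ 28 (mod 29)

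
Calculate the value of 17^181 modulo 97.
Using Fermat: 17^{96} ≡ 1 (mod 97). 181 ≡ 85 (mod 96). So 17^{181} ≡ 17^{85} ≡ 23 (mod 97)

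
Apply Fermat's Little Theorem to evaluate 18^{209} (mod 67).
38

By Fermat's Little Theorem, a^(p-1) ≡ 1 (mod p) for prime p and gcd(a, p) = 1
Here p = 67, so 18^66 ≡ 1 (mod 67)
We can reduce the exponent: 209 mod 66 = 11
So 18^209 ≡ 18^11 (mod 67)
Computing: 18^11 mod 67 = 38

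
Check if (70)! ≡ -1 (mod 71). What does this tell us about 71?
(70)! mod 71 = 70. Since this equals -1 (mod 71), Wilson confirms 71 is prime.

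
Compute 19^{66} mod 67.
1

Using successive squaring:
Binary expansion of 66: 1000010
Powers of 19 mod 67 (each is the square of the previous):
  19^1 ≡ 19 (mod 67)
  19^2 ≡ 19² = 361 ≡ 26 (mod 67)
  19^4 ≡ 26² = 676 ≡ 6 (mod 67)
  19^8 ≡ 6² = 36 ≡ 36 (mod 67)
  19^16 ≡ 36² = 1296 ≡ 23 (mod 67)
  19^32 ≡ 23² = 529 ≡ 60 (mod 67)
  19^64 ≡ 60² = 3600 ≡ 49 (mod 67)
66 = 64 + 2, so 19^66 = 19^64 × 19^2 ≡ 49 × 26 (mod 67)
Multiplying step by step:
  49 × 26 = 1274 ≡ 1 (mod 67)
Result: 19^66 ≡ 1 (mod 67)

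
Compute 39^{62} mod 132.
69

Using successive squaring:
Binary expansion of 62: 111110
Powers of 39 mod 132 (each is the square of the previous):
  39^1 ≡ 39 (mod 132)
  39^2 ≡ 39² = 1521 ≡ 69 (mod 132)
  39^4 ≡ 69² = 4761 ≡ 9 (mod 132)
  39^8 ≡ 9² = 81 ≡ 81 (mod 132)
  39^16 ≡ 81² = 6561 ≡ 93 (mod 132)
  39^32 ≡ 93² = 8649 ≡ 69 (mod 132)
62 = 32 + 16 + 8 + 4 + 2, so 39^62 = 39^32 × 39^16 × 39^8 × 39^4 × 39^2 ≡ 69 × 93 × 81 × 9 × 69 (mod 132)
Multiplying step by step:
  69 × 93 = 6417 ≡ 81 (mod 132)
  81 × 81 = 6561 ≡ 93 (mod 132)
  93 × 9 = 837 ≡ 45 (mod 132)
  45 × 69 = 3105 ≡ 69 (mod 132)
Result: 39^62 ≡ 69 (mod 132)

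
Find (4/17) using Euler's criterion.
(4/17) = 4^{8} mod 17 = 1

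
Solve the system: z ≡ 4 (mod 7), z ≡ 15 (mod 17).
M = 7 × 17 = 119. M₁ = 17, y₁ ≡ 5 (mod 7). M₂ = 7, y₂ ≡ 5 (mod 17). z = 4×17×5 + 15×7×5 ≡ 32 (mod 119)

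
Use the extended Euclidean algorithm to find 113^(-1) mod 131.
Extended GCD: 113(-51) + 131(44) = 1. So 113^(-1) ≡ 80 ≡ 80 (mod 131). Verify: 113 × 80 = 9040 ≡ 1 (mod 131)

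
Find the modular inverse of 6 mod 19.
6^(-1) ≡ 16 (mod 19). Verification: 6 × 16 = 96 ≡ 1 (mod 19)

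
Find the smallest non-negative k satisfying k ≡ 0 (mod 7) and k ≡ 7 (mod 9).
M = 7 × 9 = 63. M₁ = 9, y₁ ≡ 4 (mod 7). M₂ = 7, y₂ ≡ 4 (mod 9). k = 0×9×4 + 7×7×4 ≡ 7 (mod 63)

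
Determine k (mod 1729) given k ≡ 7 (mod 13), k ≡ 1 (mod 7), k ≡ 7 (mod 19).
995

Using the Chinese Remainder Theorem:
M = product of moduli = 1729
For equation 1: M_1 = 133, 133 ≡ 3 (mod 13), inverse of 133 mod 13 is 9 (check: 3 × 9 = 27 ≡ 1 (mod 13))
For equation 2: M_2 = 247, 247 ≡ 2 (mod 7), inverse of 247 mod 7 is 4 (check: 2 × 4 = 8 ≡ 1 (mod 7))
For equation 3: M_3 = 91, 91 ≡ 15 (mod 19), inverse of 91 mod 19 is 14 (check: 15 × 14 = 210 ≡ 1 (mod 19))
Combine: k ≡ Σ r_i×M_i×(M_i⁻¹ mod m_i) = 7×133×9 + 1×247×4 + 7×91×14 = 8379 + 988 + 8918 = 18285
18285 mod 1729 = 995
k ≡ 995 (mod 1729)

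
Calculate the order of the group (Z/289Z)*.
272

Prime factorization: 289 = 17^2
Using the formula φ(n) = n × Π(1 - 1/p) for each prime factor p:
φ(289) = 289 × (1 - 1/17)
φ(289) = 272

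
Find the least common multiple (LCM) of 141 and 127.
17907

First find GCD(141, 127) using the Euclidean algorithm:
141 = 1 × 127 + 14
127 = 9 × 14 + 1
14 = 14 × 1 + 0
GCD(141, 127) = 1

LCM formula: LCM(a, b) = (a × b) / GCD(a, b)
LCM(141, 127) = (141 × 127) / 1
LCM(141, 127) = 17907 / 1
LCM(141, 127) = 17907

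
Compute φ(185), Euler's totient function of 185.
144

Prime factorization: 185 = 5 × 37
Using the formula φ(n) = n × Π(1 - 1/p) for each prime factor p:
φ(185) = 185 × (1 - 1/5) × (1 - 1/37)
φ(185) = 144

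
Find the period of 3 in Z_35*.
Powers of 3 mod 35: 3^1≡3, 3^2≡9, 3^3≡27, 3^4≡11, 3^5≡33, 3^6≡29, 3^7≡17, 3^8≡16, 3^9≡13, 3^10≡4, 3^11≡12, 3^12≡1. Order = 12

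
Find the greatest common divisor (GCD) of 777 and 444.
111

Using the Euclidean algorithm:
777 = 1 × 444 + 333
444 = 1 × 333 + 111
333 = 3 × 111 + 0

GCD(777, 444) = 111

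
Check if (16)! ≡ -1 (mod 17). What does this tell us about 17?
(16)! mod 17 = 16. Since this equals -1 (mod 17), Wilson confirms 17 is prime.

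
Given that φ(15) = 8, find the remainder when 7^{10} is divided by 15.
By Euler: 7^{8} ≡ 1 (mod 15) since gcd(7, 15) = 1. 10 = 1×8 + 2. So 7^{10} ≡ 7^{2} ≡ 4 (mod 15)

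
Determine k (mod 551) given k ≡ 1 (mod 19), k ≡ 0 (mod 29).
58

Using the Chinese Remainder Theorem:
M = product of moduli = 551
For equation 1: M_1 = 29, 29 ≡ 10 (mod 19), inverse of 29 mod 19 is 2 (check: 10 × 2 = 20 ≡ 1 (mod 19))
For equation 2: M_2 = 19, 19 ≡ 19 (mod 29), inverse of 19 mod 29 is 26 (check: 19 × 26 = 494 ≡ 1 (mod 29))
Combine: k ≡ Σ r_i×M_i×(M_i⁻¹ mod m_i) = 1×29×2 + 0×19×26 = 58 + 0 = 58
58 mod 551 = 58
k ≡ 58 (mod 551)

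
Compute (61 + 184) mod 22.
3

(61 + 184) = 245
245 mod 22 = 3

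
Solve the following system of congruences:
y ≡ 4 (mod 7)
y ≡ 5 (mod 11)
60

Using the Chinese Remainder Theorem:
M = product of moduli = 77
For equation 1: M_1 = 11, 11 ≡ 4 (mod 7), inverse of 11 mod 7 is 2 (check: 4 × 2 = 8 ≡ 1 (mod 7))
For equation 2: M_2 = 7, 7 ≡ 7 (mod 11), inverse of 7 mod 11 is 8 (check: 7 × 8 = 56 ≡ 1 (mod 11))
Combine: y ≡ Σ r_i×M_i×(M_i⁻¹ mod m_i) = 4×11×2 + 5×7×8 = 88 + 280 = 368
368 mod 77 = 60
y ≡ 60 (mod 77)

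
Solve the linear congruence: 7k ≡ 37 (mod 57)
46

Since gcd(7, 57) = 1 divides 37, a solution exists.
Multiply both sides by the inverse of 7 mod 57:
  7^(-1) mod 57 = 49
  x ≡ 49 × 37 ≡ 1813 ≡ 46 (mod 57)
Verification: 7 × 46 = 322 = 5 × 57 + 37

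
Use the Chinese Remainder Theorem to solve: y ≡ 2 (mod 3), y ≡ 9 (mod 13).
M = 3 × 13 = 39. M₁ = 13, y₁ ≡ 1 (mod 3). M₂ = 3, y₂ ≡ 9 (mod 13). y = 2×13×1 + 9×3×9 ≡ 35 (mod 39)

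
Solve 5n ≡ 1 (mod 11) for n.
9

Using Extended Euclidean Algorithm:
gcd(5, 11) = 1
Bezout coefficients: 5 × -2 + 11 × 1 = 1
So 5 × -2 ≡ 1 (mod 11)
The inverse is -2 mod 11 = 9
Verification: 5 × 9 = 45 = 4 × 11 + 1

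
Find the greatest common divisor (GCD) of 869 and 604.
1

Using the Euclidean algorithm:
869 = 1 × 604 + 265
604 = 2 × 265 + 74
265 = 3 × 74 + 43
74 = 1 × 43 + 31
43 = 1 × 31 + 12
31 = 2 × 12 + 7
12 = 1 × 7 + 5
7 = 1 × 5 + 2
5 = 2 × 2 + 1
2 = 2 × 1 + 0

GCD(869, 604) = 1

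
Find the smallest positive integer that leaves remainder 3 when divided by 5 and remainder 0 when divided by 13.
M = 5 × 13 = 65. M₁ = 13, y₁ ≡ 2 (mod 5). M₂ = 5, y₂ ≡ 8 (mod 13). y = 3×13×2 + 0×5×8 ≡ 13 (mod 65). The smallest positive such number is 13.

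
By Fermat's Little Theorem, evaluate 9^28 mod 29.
By Fermat's Little Theorem, 9^{28} ≡ 1 (mod 29) since 29 is prime and gcd(9, 29) = 1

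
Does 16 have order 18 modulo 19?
p - 1 = 18 has prime divisors 2, 3. Check 16^(18/q) mod 19 for each: 16^(18/2) = 16^9 ≡ 1, 16^(18/3) = 16^6 ≡ 7 (mod 19). Since 16^9 ≡ 1 (mod 19), the order of 16 divides 9 (in fact the order is 9) ≠ 18, so it is not a primitive root.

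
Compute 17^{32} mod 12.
1

Using successive squaring:
Binary expansion of 32: 100000
Powers of 17 mod 12 (each is the square of the previous):
  17^1 ≡ 5 (mod 12)
  17^2 ≡ 5² = 25 ≡ 1 (mod 12)
  17^4 ≡ 1² = 1 ≡ 1 (mod 12)
  17^8 ≡ 1² = 1 ≡ 1 (mod 12)
  17^16 ≡ 1² = 1 ≡ 1 (mod 12)
  17^32 ≡ 1² = 1 ≡ 1 (mod 12)
32 is a power of 2, so 17^32 is the last square: ≡ 1 (mod 12)
Result: 17^32 ≡ 1 (mod 12)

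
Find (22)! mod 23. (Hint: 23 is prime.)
By Wilson's theorem, (22)! ≡ -1 ≡ 22 (mod 23)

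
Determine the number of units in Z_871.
792

Prime factorization: 871 = 13 × 67
Using the formula φ(n) = n × Π(1 - 1/p) for each prime factor p:
φ(871) = 871 × (1 - 1/13) × (1 - 1/67)
φ(871) = 792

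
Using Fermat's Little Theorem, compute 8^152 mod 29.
By Fermat: 8^{28} ≡ 1 (mod 29). 152 = 5×28 + 12. So 8^{152} ≡ 8^{12} ≡ 24 (mod 29)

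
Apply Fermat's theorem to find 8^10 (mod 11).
By Fermat's Little Theorem, 8^{10} ≡ 1 (mod 11) since 11 is prime and gcd(8, 11) = 1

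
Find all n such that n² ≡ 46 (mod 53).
The square roots of 46 mod 53 are 24 and 29. Verify: 24² = 576 ≡ 46 (mod 53)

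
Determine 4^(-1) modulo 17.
4^(-1) ≡ 13 (mod 17). Verification: 4 × 13 = 52 ≡ 1 (mod 17)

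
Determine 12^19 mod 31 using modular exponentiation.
Using repeated squaring. 19 = 16 + 2 + 1 (binary 10011). Repeated squaring mod 31: 12^1 ≡ 12; 12^2 ≡ 12² = 144 ≡ 20; 12^4 ≡ 20² = 400 ≡ 28; 12^8 ≡ 28² = 784 ≡ 9; 12^16 ≡ 9² = 81 ≡ 19. Multiply: 12^19 = 12^16 × 12^2 × 12^1 ≡ 19 × 20 × 12 (mod 31): 19 × 20 = 380 ≡ 8; 8 × 12 = 96 ≡ 3. So 12^19 ≡ 3 (mod 31).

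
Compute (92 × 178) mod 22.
8

(92 × 178) = 16376
16376 mod 22 = 8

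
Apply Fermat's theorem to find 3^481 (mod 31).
By Fermat: 3^{30} ≡ 1 (mod 31). 481 ≡ 1 (mod 30). So 3^{481} ≡ 3^{1} ≡ 3 (mod 31)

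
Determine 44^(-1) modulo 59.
44^(-1) ≡ 55 (mod 59). Verification: 44 × 55 = 2420 ≡ 1 (mod 59)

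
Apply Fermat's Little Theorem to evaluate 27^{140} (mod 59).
16

By Fermat's Little Theorem, a^(p-1) ≡ 1 (mod p) for prime p and gcd(a, p) = 1
Here p = 59, so 27^58 ≡ 1 (mod 59)
We can reduce the exponent: 140 mod 58 = 24
So 27^140 ≡ 27^24 (mod 59)
Computing: 27^24 mod 59 = 16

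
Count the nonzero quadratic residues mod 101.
For prime 101, there are (p-1)/2 = (101-1)/2 = 50 quadratic residues (excluding 0).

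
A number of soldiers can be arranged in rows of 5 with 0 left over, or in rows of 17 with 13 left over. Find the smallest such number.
M = 5 × 17 = 85. M₁ = 17, y₁ ≡ 3 (mod 5). M₂ = 5, y₂ ≡ 7 (mod 17). m = 0×17×3 + 13×5×7 ≡ 30 (mod 85). The smallest positive such number is 30.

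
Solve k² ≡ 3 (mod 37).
The square roots of 3 mod 37 are 22 and 15. Verify: 22² = 484 ≡ 3 (mod 37)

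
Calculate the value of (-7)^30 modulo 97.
Using repeated squaring. (-7) ≡ 90 (mod 97). 30 = 16 + 8 + 4 + 2 (binary 11110). Repeated squaring mod 97: 90^1 ≡ 90; 90^2 ≡ 90² = 8100 ≡ 49; 90^4 ≡ 49² = 2401 ≡ 73; 90^8 ≡ 73² = 5329 ≡ 91; 90^16 ≡ 91² = 8281 ≡ 36. Multiply: (-7)^30 ≡ 90^16 × 90^8 × 90^4 × 90^2 ≡ 36 × 91 × 73 × 49 (mod 97): 36 × 91 = 3276 ≡ 75; 75 × 73 = 5475 ≡ 43; 43 × 49 = 2107 ≡ 70. So (-7)^30 ≡ 70 (mod 97).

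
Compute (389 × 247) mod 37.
31

(389 × 247) = 96083
96083 mod 37 = 31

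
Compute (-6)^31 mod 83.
Using repeated squaring. (-6) ≡ 77 (mod 83). 31 = 16 + 8 + 4 + 2 + 1 (binary 11111). Repeated squaring mod 83: 77^1 ≡ 77; 77^2 ≡ 77² = 5929 ≡ 36; 77^4 ≡ 36² = 1296 ≡ 51; 77^8 ≡ 51² = 2601 ≡ 28; 77^16 ≡ 28² = 784 ≡ 37. Multiply: (-6)^31 ≡ 77^16 × 77^8 × 77^4 × 77^2 × 77^1 ≡ 37 × 28 × 51 × 36 × 77 (mod 83): 37 × 28 = 1036 ≡ 40; 40 × 51 = 2040 ≡ 48; 48 × 36 = 1728 ≡ 68; 68 × 77 = 5236 ≡ 7. So (-6)^31 ≡ 7 (mod 83).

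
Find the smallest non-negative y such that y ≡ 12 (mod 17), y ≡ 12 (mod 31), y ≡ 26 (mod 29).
13714

Using the Chinese Remainder Theorem:
M = product of moduli = 15283
For equation 1: M_1 = 899, 899 ≡ 15 (mod 17), inverse of 899 mod 17 is 8 (check: 15 × 8 = 120 ≡ 1 (mod 17))
For equation 2: M_2 = 493, 493 ≡ 28 (mod 31), inverse of 493 mod 31 is 10 (check: 28 × 10 = 280 ≡ 1 (mod 31))
For equation 3: M_3 = 527, 527 ≡ 5 (mod 29), inverse of 527 mod 29 is 6 (check: 5 × 6 = 30 ≡ 1 (mod 29))
Combine: y ≡ Σ r_i×M_i×(M_i⁻¹ mod m_i) = 12×899×8 + 12×493×10 + 26×527×6 = 86304 + 59160 + 82212 = 227676
227676 mod 15283 = 13714
y ≡ 13714 (mod 15283)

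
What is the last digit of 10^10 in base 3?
10 ≡ 1 (mod 3). 10 = 8 + 2 (binary 1010). Repeated squaring mod 3: 1^1 ≡ 1; 1^2 ≡ 1² = 1 ≡ 1; 1^4 ≡ 1² = 1 ≡ 1; 1^8 ≡ 1² = 1 ≡ 1. Multiply: 10^10 ≡ 1^8 × 1^2 ≡ 1 × 1 (mod 3): 1 × 1 = 1 ≡ 1. So 10^10 ≡ 1 (mod 3).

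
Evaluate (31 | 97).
(31/97) = 31^{48} mod 97 = 1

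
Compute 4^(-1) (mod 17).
4^(-1) ≡ 13 (mod 17). Verification: 4 × 13 = 52 ≡ 1 (mod 17)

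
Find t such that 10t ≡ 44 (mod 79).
36

Since gcd(10, 79) = 1 divides 44, a solution exists.
Multiply both sides by the inverse of 10 mod 79:
  10^(-1) mod 79 = 8
  x ≡ 8 × 44 ≡ 352 ≡ 36 (mod 79)
Verification: 10 × 36 = 360 = 4 × 79 + 44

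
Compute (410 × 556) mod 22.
18

(410 × 556) = 227960
227960 mod 22 = 18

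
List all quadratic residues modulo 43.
QRs mod 43: {1, 4, 6, 9, 10, 11, 13, 14, 15, 16, 17, 21, 23, 24, 25, 31, 35, 36, 38, 40, 41}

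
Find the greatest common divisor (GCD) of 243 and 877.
1

Using the Euclidean algorithm:
243 = 0 × 877 + 243
877 = 3 × 243 + 148
243 = 1 × 148 + 95
148 = 1 × 95 + 53
95 = 1 × 53 + 42
53 = 1 × 42 + 11
42 = 3 × 11 + 9
11 = 1 × 9 + 2
9 = 4 × 2 + 1
2 = 2 × 1 + 0

GCD(243, 877) = 1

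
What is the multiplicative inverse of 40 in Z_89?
69

Using Extended Euclidean Algorithm:
gcd(40, 89) = 1
Bezout coefficients: 40 × -20 + 89 × 9 = 1
So 40 × -20 ≡ 1 (mod 89)
The inverse is -20 mod 89 = 69
Verification: 40 × 69 = 2760 = 31 × 89 + 1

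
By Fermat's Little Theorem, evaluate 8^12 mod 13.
By Fermat's Little Theorem, 8^{12} ≡ 1 (mod 13) since 13 is prime and gcd(8, 13) = 1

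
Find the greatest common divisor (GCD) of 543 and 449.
1

Using the Euclidean algorithm:
543 = 1 × 449 + 94
449 = 4 × 94 + 73
94 = 1 × 73 + 21
73 = 3 × 21 + 10
21 = 2 × 10 + 1
10 = 10 × 1 + 0

GCD(543, 449) = 1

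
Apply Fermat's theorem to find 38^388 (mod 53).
By Fermat: 38^{52} ≡ 1 (mod 53). 388 = 7×52 + 24. So 38^{388} ≡ 38^{24} ≡ 49 (mod 53)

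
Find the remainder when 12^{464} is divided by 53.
By Fermat: 12^{52} ≡ 1 (mod 53). 464 = 8×52 + 48. So 12^{464} ≡ 12^{48} ≡ 49 (mod 53)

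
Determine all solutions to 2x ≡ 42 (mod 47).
21

Since gcd(2, 47) = 1 divides 42, a solution exists.
Multiply both sides by the inverse of 2 mod 47:
  2^(-1) mod 47 = 24
  x ≡ 24 × 42 ≡ 1008 ≡ 21 (mod 47)
Verification: 2 × 21 = 42 = 0 × 47 + 42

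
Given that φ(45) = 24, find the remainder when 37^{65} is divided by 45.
By Euler: 37^{24} ≡ 1 (mod 45) since gcd(37, 45) = 1. 65 = 2×24 + 17. So 37^{65} ≡ 37^{17} ≡ 37 (mod 45)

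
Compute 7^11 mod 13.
Using repeated squaring. 11 = 8 + 2 + 1 (binary 1011). Repeated squaring mod 13: 7^1 ≡ 7; 7^2 ≡ 7² = 49 ≡ 10; 7^4 ≡ 10² = 100 ≡ 9; 7^8 ≡ 9² = 81 ≡ 3. Multiply: 7^11 = 7^8 × 7^2 × 7^1 ≡ 3 × 10 × 7 (mod 13): 3 × 10 = 30 ≡ 4; 4 × 7 = 28 ≡ 2. So 7^11 ≡ 2 (mod 13).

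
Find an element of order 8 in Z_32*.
3 has order 8 mod 32 since 3^{8} ≡ 1 (mod 32) and no smaller power works.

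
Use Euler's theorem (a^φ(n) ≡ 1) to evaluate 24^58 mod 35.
By Euler: 24^{24} ≡ 1 (mod 35) since gcd(24, 35) = 1. 58 = 2×24 + 10. So 24^{58} ≡ 24^{10} ≡ 11 (mod 35)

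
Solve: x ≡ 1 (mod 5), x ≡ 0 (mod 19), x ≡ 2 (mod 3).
M = 5 × 19 × 3 = 285. M₁ = 57, y₁ ≡ 3 (mod 5). M₂ = 15, y₂ ≡ 14 (mod 19). M₃ = 95, y₃ ≡ 2 (mod 3). x = 1×57×3 + 0×15×14 + 2×95×2 ≡ 266 (mod 285)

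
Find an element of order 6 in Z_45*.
4 has order 6 mod 45 since 4^{6} ≡ 1 (mod 45) and no smaller power works.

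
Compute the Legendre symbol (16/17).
(16/17) = 16^{8} mod 17 = 1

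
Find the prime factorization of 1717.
17 × 101

Divide by primes starting from smallest:
1717 ÷ 17 = 101
101 ÷ 101 = 1

1717 = 17 × 101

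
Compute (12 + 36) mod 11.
4

(12 + 36) = 48
48 mod 11 = 4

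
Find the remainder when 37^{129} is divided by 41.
By Fermat: 37^{40} ≡ 1 (mod 41). 129 = 3×40 + 9. So 37^{129} ≡ 37^{9} ≡ 10 (mod 41)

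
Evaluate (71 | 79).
(71/79) = 71^{39} mod 79 = -1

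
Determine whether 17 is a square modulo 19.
By Euler's criterion: 17^{9} ≡ 1 (mod 19). Since this equals 1, 17 is a QR.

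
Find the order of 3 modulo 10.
Powers of 3 mod 10: 3^1≡3, 3^2≡9, 3^3≡7, 3^4≡1. Order = 4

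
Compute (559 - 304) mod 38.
27

(559 - 304) = 255
255 mod 38 = 27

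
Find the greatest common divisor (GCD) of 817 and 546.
1

Using the Euclidean algorithm:
817 = 1 × 546 + 271
546 = 2 × 271 + 4
271 = 67 × 4 + 3
4 = 1 × 3 + 1
3 = 3 × 1 + 0

GCD(817, 546) = 1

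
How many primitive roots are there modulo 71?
24

The number of primitive roots modulo p is φ(p-1) = φ(70)
φ(70) = 24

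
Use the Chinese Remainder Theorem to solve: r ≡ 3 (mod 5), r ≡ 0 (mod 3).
M = 5 × 3 = 15. M₁ = 3, y₁ ≡ 2 (mod 5). M₂ = 5, y₂ ≡ 2 (mod 3). r = 3×3×2 + 0×5×2 ≡ 3 (mod 15)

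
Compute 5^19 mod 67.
Using repeated squaring. 19 = 16 + 2 + 1 (binary 10011). Repeated squaring mod 67: 5^1 ≡ 5; 5^2 ≡ 5² = 25 ≡ 25; 5^4 ≡ 25² = 625 ≡ 22; 5^8 ≡ 22² = 484 ≡ 15; 5^16 ≡ 15² = 225 ≡ 24. Multiply: 5^19 = 5^16 × 5^2 × 5^1 ≡ 24 × 25 × 5 (mod 67): 24 × 25 = 600 ≡ 64; 64 × 5 = 320 ≡ 52. So 5^19 ≡ 52 (mod 67).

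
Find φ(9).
6

Prime factorization: 9 = 3^2
Using the formula φ(n) = n × Π(1 - 1/p) for each prime factor p:
φ(9) = 9 × (1 - 1/3)
φ(9) = 6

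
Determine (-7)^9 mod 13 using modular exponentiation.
(-7) ≡ 6 (mod 13). 9 = 8 + 1 (binary 1001). Repeated squaring mod 13: 6^1 ≡ 6; 6^2 ≡ 6² = 36 ≡ 10; 6^4 ≡ 10² = 100 ≡ 9; 6^8 ≡ 9² = 81 ≡ 3. Multiply: (-7)^9 ≡ 6^8 × 6^1 ≡ 3 × 6 (mod 13): 3 × 6 = 18 ≡ 5. So (-7)^9 ≡ 5 (mod 13).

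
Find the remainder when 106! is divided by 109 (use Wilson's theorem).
(108)! = (106)! × (107) × (108) ≡ -1 (mod 109). So (106)! ≡ -1 × [(108)(107)]^(-1) ≡ 54 (mod 109)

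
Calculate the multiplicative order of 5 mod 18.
Powers of 5 mod 18: 5^1≡5, 5^2≡7, 5^3≡17, 5^4≡13, 5^5≡11, 5^6≡1. Order = 6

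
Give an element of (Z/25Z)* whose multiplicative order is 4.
7 has order 4 mod 25 since 7^{4} ≡ 1 (mod 25) and no smaller power works.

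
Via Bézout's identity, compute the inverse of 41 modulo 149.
Extended GCD: 41(40) + 149(-11) = 1. So 41^(-1) ≡ 40 ≡ 40 (mod 149). Verify: 41 × 40 = 1640 ≡ 1 (mod 149)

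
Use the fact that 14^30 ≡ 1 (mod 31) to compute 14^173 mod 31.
By Fermat: 14^{30} ≡ 1 (mod 31). 173 = 5×30 + 23. So 14^{173} ≡ 14^{23} ≡ 18 (mod 31)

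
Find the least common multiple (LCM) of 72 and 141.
3384

First find GCD(72, 141) using the Euclidean algorithm:
72 = 0 × 141 + 72
141 = 1 × 72 + 69
72 = 1 × 69 + 3
69 = 23 × 3 + 0
GCD(72, 141) = 3

LCM formula: LCM(a, b) = (a × b) / GCD(a, b)
LCM(72, 141) = (72 × 141) / 3
LCM(72, 141) = 10152 / 3
LCM(72, 141) = 3384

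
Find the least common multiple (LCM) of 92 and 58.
2668

First find GCD(92, 58) using the Euclidean algorithm:
92 = 1 × 58 + 34
58 = 1 × 34 + 24
34 = 1 × 24 + 10
24 = 2 × 10 + 4
10 = 2 × 4 + 2
4 = 2 × 2 + 0
GCD(92, 58) = 2

LCM formula: LCM(a, b) = (a × b) / GCD(a, b)
LCM(92, 58) = (92 × 58) / 2
LCM(92, 58) = 5336 / 2
LCM(92, 58) = 2668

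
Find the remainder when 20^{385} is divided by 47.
By Fermat: 20^{46} ≡ 1 (mod 47). 385 = 8×46 + 17. So 20^{385} ≡ 20^{17} ≡ 39 (mod 47)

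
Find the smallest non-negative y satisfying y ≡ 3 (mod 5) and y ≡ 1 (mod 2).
M = 5 × 2 = 10. M₁ = 2, y₁ ≡ 3 (mod 5). M₂ = 5, y₂ ≡ 1 (mod 2). y = 3×2×3 + 1×5×1 ≡ 3 (mod 10)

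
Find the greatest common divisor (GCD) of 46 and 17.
1

Using the Euclidean algorithm:
46 = 2 × 17 + 12
17 = 1 × 12 + 5
12 = 2 × 5 + 2
5 = 2 × 2 + 1
2 = 2 × 1 + 0

GCD(46, 17) = 1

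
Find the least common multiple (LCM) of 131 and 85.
11135

First find GCD(131, 85) using the Euclidean algorithm:
131 = 1 × 85 + 46
85 = 1 × 46 + 39
46 = 1 × 39 + 7
39 = 5 × 7 + 4
7 = 1 × 4 + 3
4 = 1 × 3 + 1
3 = 3 × 1 + 0
GCD(131, 85) = 1

LCM formula: LCM(a, b) = (a × b) / GCD(a, b)
LCM(131, 85) = (131 × 85) / 1
LCM(131, 85) = 11135 / 1
LCM(131, 85) = 11135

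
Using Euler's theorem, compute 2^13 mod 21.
By Euler: 2^{12} ≡ 1 (mod 21) since gcd(2, 21) = 1. 13 = 1×12 + 1. So 2^{13} ≡ 2^{1} ≡ 2 (mod 21)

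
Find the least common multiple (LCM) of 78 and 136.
5304

First find GCD(78, 136) using the Euclidean algorithm:
78 = 0 × 136 + 78
136 = 1 × 78 + 58
78 = 1 × 58 + 20
58 = 2 × 20 + 18
20 = 1 × 18 + 2
18 = 9 × 2 + 0
GCD(78, 136) = 2

LCM formula: LCM(a, b) = (a × b) / GCD(a, b)
LCM(78, 136) = (78 × 136) / 2
LCM(78, 136) = 10608 / 2
LCM(78, 136) = 5304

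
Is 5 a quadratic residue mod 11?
By Euler's criterion: 5^{5} ≡ 1 (mod 11). Since this equals 1, 5 is a QR.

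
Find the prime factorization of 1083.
3 × 19^2

Divide by primes starting from smallest:
1083 ÷ 3 = 361
361 ÷ 19 = 19
19 ÷ 19 = 1

1083 = 3 × 19^2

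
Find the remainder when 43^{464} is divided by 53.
By Fermat: 43^{52} ≡ 1 (mod 53). 464 = 8×52 + 48. So 43^{464} ≡ 43^{48} ≡ 28 (mod 53)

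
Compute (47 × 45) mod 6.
3

(47 × 45) = 2115
2115 mod 6 = 3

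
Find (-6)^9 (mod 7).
(-6) ≡ 1 (mod 7). 9 = 8 + 1 (binary 1001). Repeated squaring mod 7: 1^1 ≡ 1; 1^2 ≡ 1² = 1 ≡ 1; 1^4 ≡ 1² = 1 ≡ 1; 1^8 ≡ 1² = 1 ≡ 1. Multiply: (-6)^9 ≡ 1^8 × 1^1 ≡ 1 × 1 (mod 7): 1 × 1 = 1 ≡ 1. So (-6)^9 ≡ 1 (mod 7).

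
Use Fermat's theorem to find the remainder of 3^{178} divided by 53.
17

By Fermat's Little Theorem, a^(p-1) ≡ 1 (mod p) for prime p and gcd(a, p) = 1
Here p = 53, so 3^52 ≡ 1 (mod 53)
We can reduce the exponent: 178 mod 52 = 22
So 3^178 ≡ 3^22 (mod 53)
Computing: 3^22 mod 53 = 17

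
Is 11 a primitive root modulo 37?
No

To verify, check if 11^(36/q) ≢ 1 (mod 37) for each prime divisor q of 36
Divisors of 36 = 36: [1, 2, 3, 4, 6, 9, 12, 18, 36]
  11^(36/2) = 11^18 ≡ 1 (mod 37)
  11^(36/3) = 11^12 ≡ 1 (mod 37)
Conclusion: 11 is not a primitive root modulo 37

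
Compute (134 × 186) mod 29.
13

(134 × 186) = 24924
24924 mod 29 = 13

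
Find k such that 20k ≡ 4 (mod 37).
15

Since gcd(20, 37) = 1 divides 4, a solution exists.
Multiply both sides by the inverse of 20 mod 37:
  20^(-1) mod 37 = 13
  x ≡ 13 × 4 ≡ 52 ≡ 15 (mod 37)
Verification: 20 × 15 = 300 = 8 × 37 + 4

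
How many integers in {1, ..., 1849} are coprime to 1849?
1806

Prime factorization: 1849 = 43^2
Using the formula φ(n) = n × Π(1 - 1/p) for each prime factor p:
φ(1849) = 1849 × (1 - 1/43)
φ(1849) = 1806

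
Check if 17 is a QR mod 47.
By Euler's criterion: 17^{23} ≡ 1 (mod 47). Since this equals 1, 17 is a QR.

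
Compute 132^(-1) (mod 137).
132^(-1) ≡ 82 (mod 137). Verification: 132 × 82 = 10824 ≡ 1 (mod 137)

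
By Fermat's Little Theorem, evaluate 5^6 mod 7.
By Fermat's Little Theorem, 5^{6} ≡ 1 (mod 7) since 7 is prime and gcd(5, 7) = 1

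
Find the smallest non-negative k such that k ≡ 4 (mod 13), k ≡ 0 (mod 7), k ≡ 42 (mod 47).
3332

Using the Chinese Remainder Theorem:
M = product of moduli = 4277
For equation 1: M_1 = 329, 329 ≡ 4 (mod 13), inverse of 329 mod 13 is 10 (check: 4 × 10 = 40 ≡ 1 (mod 13))
For equation 2: M_2 = 611, 611 ≡ 2 (mod 7), inverse of 611 mod 7 is 4 (check: 2 × 4 = 8 ≡ 1 (mod 7))
For equation 3: M_3 = 91, 91 ≡ 44 (mod 47), inverse of 91 mod 47 is 31 (check: 44 × 31 = 1364 ≡ 1 (mod 47))
Combine: k ≡ Σ r_i×M_i×(M_i⁻¹ mod m_i) = 4×329×10 + 0×611×4 + 42×91×31 = 13160 + 0 + 118482 = 131642
131642 mod 4277 = 3332
k ≡ 3332 (mod 4277)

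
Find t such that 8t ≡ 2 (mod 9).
7

Since gcd(8, 9) = 1 divides 2, a solution exists.
Multiply both sides by the inverse of 8 mod 9:
  8^(-1) mod 9 = 8
  x ≡ 8 × 2 ≡ 16 ≡ 7 (mod 9)
Verification: 8 × 7 = 56 = 6 × 9 + 2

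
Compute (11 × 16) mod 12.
8

(11 × 16) = 176
176 mod 12 = 8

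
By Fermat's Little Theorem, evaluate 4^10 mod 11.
By Fermat's Little Theorem, 4^{10} ≡ 1 (mod 11) since 11 is prime and gcd(4, 11) = 1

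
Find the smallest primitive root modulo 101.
2

A primitive root g modulo p has order p-1 = 100
Prime divisors of 100: [2, 5]
g is a primitive root iff g^(100/q) ≢ 1 (mod 101) for each prime divisor q
Testing small values:
  g = 2: 2^50 ≡ 100, 2^20 ≡ 95 (mod 101) → none is 1, primitive root!
The smallest primitive root is 2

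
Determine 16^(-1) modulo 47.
16^(-1) ≡ 3 (mod 47). Verification: 16 × 3 = 48 ≡ 1 (mod 47)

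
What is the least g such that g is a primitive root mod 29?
p - 1 = 28 has prime divisors 2, 7. h is a primitive root mod 29 iff h^(28/q) ≢ 1 (mod 29) for each such q.
h = 2: 2^14 ≡ 28, 2^4 ≡ 16 (mod 29); none is 1, so 2 has order 28 and is a primitive root.
The smallest primitive root mod 29 is g = 2.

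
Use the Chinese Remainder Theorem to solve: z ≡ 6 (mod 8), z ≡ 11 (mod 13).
M = 8 × 13 = 104. M₁ = 13, y₁ ≡ 5 (mod 8). M₂ = 8, y₂ ≡ 5 (mod 13). z = 6×13×5 + 11×8×5 ≡ 102 (mod 104)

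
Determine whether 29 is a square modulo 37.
By Euler's criterion: 29^{18} ≡ 36 (mod 37). Since this equals -1 (≡ 36), 29 is not a QR.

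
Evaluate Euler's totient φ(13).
12

Prime factorization: 13 = 13
Using the formula φ(n) = n × Π(1 - 1/p) for each prime factor p:
φ(13) = 13 × (1 - 1/13)
φ(13) = 12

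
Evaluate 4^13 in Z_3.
Using Fermat: 4^{2} ≡ 1 (mod 3). 13 ≡ 1 (mod 2). So 4^{13} ≡ 4^{1} ≡ 1 (mod 3)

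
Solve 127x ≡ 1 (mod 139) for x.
127^(-1) ≡ 81 (mod 139). Verification: 127 × 81 = 10287 ≡ 1 (mod 139)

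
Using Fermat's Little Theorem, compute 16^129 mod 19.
By Fermat: 16^{18} ≡ 1 (mod 19). 129 = 7×18 + 3. So 16^{129} ≡ 16^{3} ≡ 11 (mod 19)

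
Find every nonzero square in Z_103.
QRs mod 103: {1, 2, 4, 7, 8, 9, 13, 14, 15, 16, 17, 18, 19, 23, 25, 26, 28, 29, 30, 32, 33, 34, 36, 38, 41, 46, 49, 50, 52, 55, 56, 58, 59, 60, 61, 63, 64, 66, 68, 72, 76, 79, 81, 82, 83, 91, 92, 93, 97, 98, 100}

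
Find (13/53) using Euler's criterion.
(13/53) = 13^{26} mod 53 = 1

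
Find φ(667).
616

Prime factorization: 667 = 23 × 29
Using the formula φ(n) = n × Π(1 - 1/p) for each prime factor p:
φ(667) = 667 × (1 - 1/23) × (1 - 1/29)
φ(667) = 616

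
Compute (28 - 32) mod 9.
5

(28 - 32) = -4
-4 mod 9 = 5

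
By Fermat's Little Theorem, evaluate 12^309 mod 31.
By Fermat: 12^{30} ≡ 1 (mod 31). 309 ≡ 9 (mod 30). So 12^{309} ≡ 12^{9} ≡ 15 (mod 31)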